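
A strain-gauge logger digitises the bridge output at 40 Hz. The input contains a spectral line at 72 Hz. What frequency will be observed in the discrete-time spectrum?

72 Hz mod fs = 32 Hz.
32 Hz > fs/2 = 20 Hz, folds to fs − 32 Hz = 8 Hz.

8 Hz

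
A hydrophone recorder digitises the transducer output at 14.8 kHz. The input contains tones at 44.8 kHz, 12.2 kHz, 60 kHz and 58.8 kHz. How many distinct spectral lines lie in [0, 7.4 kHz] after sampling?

fs/2 = 7.4 kHz.
44.8 kHz mod fs = 0.4 kHz.
0.4 kHz ≤ fs/2 = 7.4 kHz, appears at 0.4 kHz.
12.2 kHz > fs/2 = 7.4 kHz, folds to fs − 12.2 kHz = 2.6 kHz.
60 kHz mod fs = 0.8 kHz.
0.8 kHz ≤ fs/2 = 7.4 kHz, appears at 0.8 kHz.
58.8 kHz mod fs = 14.4 kHz.
14.4 kHz > fs/2 = 7.4 kHz, folds to fs − 14.4 kHz = 0.4 kHz.
Distinct values: {0.4 kHz, 0.8 kHz, 2.6 kHz} → 3.

3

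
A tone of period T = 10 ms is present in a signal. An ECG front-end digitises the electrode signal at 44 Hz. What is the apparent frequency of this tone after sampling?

T = 10 ms → f = 1/T = 100 Hz.
100 Hz mod fs = 12 Hz.
12 Hz ≤ fs/2 = 22 Hz, appears at 12 Hz.

12 Hz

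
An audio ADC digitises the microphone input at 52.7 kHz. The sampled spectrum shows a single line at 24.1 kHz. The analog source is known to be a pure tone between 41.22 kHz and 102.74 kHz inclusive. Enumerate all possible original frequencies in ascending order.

Frequencies that alias to 24.1 kHz are k·fs ± 24.1 kHz for integer k ≥ 0.
k=0: 24.1 kHz.
k=1: 28.6 kHz, 76.8 kHz.
k=2: 81.3 kHz, 129.5 kHz.
k=3: 134 kHz, 182.2 kHz.
Within [41.22 kHz, 102.74 kHz]: 76.8 kHz, 81.3 kHz.

76.8 kHz, 81.3 kHz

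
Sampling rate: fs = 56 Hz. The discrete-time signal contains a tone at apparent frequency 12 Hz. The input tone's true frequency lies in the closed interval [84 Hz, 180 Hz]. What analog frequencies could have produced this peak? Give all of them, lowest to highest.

100 Hz, 124 Hz, 156 Hz, 180 Hz

Frequencies that alias to 12 Hz are k·fs ± 12 Hz for integer k ≥ 0.
k=0: 12 Hz.
k=1: 44 Hz, 68 Hz.
k=2: 100 Hz, 124 Hz.
k=3: 156 Hz, 180 Hz.
k=4: 212 Hz, 236 Hz.
Within [84 Hz, 180 Hz]: 100 Hz, 124 Hz, 156 Hz, 180 Hz.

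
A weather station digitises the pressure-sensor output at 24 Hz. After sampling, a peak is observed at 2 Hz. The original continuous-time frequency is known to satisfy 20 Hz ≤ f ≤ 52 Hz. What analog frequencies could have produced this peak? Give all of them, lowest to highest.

22 Hz, 26 Hz, 46 Hz, 50 Hz

Frequencies that alias to 2 Hz are k·fs ± 2 Hz for integer k ≥ 0.
k=0: 2 Hz.
k=1: 22 Hz, 26 Hz.
k=2: 46 Hz, 50 Hz.
k=3: 70 Hz, 74 Hz.
Within [20 Hz, 52 Hz]: 22 Hz, 26 Hz, 46 Hz, 50 Hz.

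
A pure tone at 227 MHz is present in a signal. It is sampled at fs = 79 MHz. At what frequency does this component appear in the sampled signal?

10 MHz

227 MHz mod fs = 69 MHz.
69 MHz > fs/2 = 39.5 MHz, folds to fs − 69 MHz = 10 MHz.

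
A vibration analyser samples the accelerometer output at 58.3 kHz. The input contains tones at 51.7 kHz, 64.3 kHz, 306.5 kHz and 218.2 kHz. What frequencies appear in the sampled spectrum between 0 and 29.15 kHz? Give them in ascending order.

6 kHz, 6.6 kHz, 15 kHz

fs/2 = 29.15 kHz.
51.7 kHz > fs/2 = 29.15 kHz, folds to fs − 51.7 kHz = 6.6 kHz.
64.3 kHz mod fs = 6 kHz.
6 kHz ≤ fs/2 = 29.15 kHz, appears at 6 kHz.
306.5 kHz mod fs = 15 kHz.
15 kHz ≤ fs/2 = 29.15 kHz, appears at 15 kHz.
218.2 kHz mod fs = 43.3 kHz.
43.3 kHz > fs/2 = 29.15 kHz, folds to fs − 43.3 kHz = 15 kHz.
Distinct values: {6 kHz, 6.6 kHz, 15 kHz}.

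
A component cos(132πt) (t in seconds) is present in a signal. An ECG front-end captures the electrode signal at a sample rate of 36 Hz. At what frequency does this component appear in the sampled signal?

ω = 132π rad/s → f = ω/(2π) = 66 Hz.
66 Hz mod fs = 30 Hz.
30 Hz > fs/2 = 18 Hz, folds to fs − 30 Hz = 6 Hz.

6 Hz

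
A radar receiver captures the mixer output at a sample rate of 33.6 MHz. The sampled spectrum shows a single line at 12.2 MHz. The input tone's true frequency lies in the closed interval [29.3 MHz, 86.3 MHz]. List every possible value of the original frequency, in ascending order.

Frequencies that alias to 12.2 MHz are k·fs ± 12.2 MHz for integer k ≥ 0.
k=0: 12.2 MHz.
k=1: 21.4 MHz, 45.8 MHz.
k=2: 55 MHz, 79.4 MHz.
k=3: 88.6 MHz, 113 MHz.
Within [29.3 MHz, 86.3 MHz]: 45.8 MHz, 55 MHz, 79.4 MHz.

45.8 MHz, 55 MHz, 79.4 MHz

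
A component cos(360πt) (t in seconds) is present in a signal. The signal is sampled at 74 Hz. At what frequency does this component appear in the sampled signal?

32 Hz

ω = 360π rad/s → f = ω/(2π) = 180 Hz.
180 Hz mod fs = 32 Hz.
32 Hz ≤ fs/2 = 37 Hz, appears at 32 Hz.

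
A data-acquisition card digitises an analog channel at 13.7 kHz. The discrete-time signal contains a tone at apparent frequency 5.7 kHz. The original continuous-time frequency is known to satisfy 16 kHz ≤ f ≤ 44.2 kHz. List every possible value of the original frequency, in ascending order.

19.4 kHz, 21.7 kHz, 33.1 kHz, 35.4 kHz

Frequencies that alias to 5.7 kHz are k·fs ± 5.7 kHz for integer k ≥ 0.
k=0: 5.7 kHz.
k=1: 8 kHz, 19.4 kHz.
k=2: 21.7 kHz, 33.1 kHz.
k=3: 35.4 kHz, 46.8 kHz.
k=4: 49.1 kHz, 60.5 kHz.
Within [16 kHz, 44.2 kHz]: 19.4 kHz, 21.7 kHz, 33.1 kHz, 35.4 kHz.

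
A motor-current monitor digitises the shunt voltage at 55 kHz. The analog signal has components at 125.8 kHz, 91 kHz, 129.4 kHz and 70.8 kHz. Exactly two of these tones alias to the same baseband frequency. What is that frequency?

15.8 kHz

fs/2 = 27.5 kHz.
125.8 kHz mod fs = 15.8 kHz.
15.8 kHz ≤ fs/2 = 27.5 kHz, appears at 15.8 kHz.
91 kHz mod fs = 36 kHz.
36 kHz > fs/2 = 27.5 kHz, folds to fs − 36 kHz = 19 kHz.
129.4 kHz mod fs = 19.4 kHz.
19.4 kHz ≤ fs/2 = 27.5 kHz, appears at 19.4 kHz.
70.8 kHz mod fs = 15.8 kHz.
15.8 kHz ≤ fs/2 = 27.5 kHz, appears at 15.8 kHz.
70.8 kHz and 125.8 kHz both map to 15.8 kHz.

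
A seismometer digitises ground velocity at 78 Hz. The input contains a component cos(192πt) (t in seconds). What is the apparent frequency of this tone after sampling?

ω = 192π rad/s → f = ω/(2π) = 96 Hz.
96 Hz mod fs = 18 Hz.
18 Hz ≤ fs/2 = 39 Hz, appears at 18 Hz.

18 Hz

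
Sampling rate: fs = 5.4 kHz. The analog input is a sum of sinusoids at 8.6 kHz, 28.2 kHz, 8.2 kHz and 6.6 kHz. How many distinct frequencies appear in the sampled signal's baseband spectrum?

fs/2 = 2.7 kHz.
8.6 kHz mod fs = 3.2 kHz.
3.2 kHz > fs/2 = 2.7 kHz, folds to fs − 3.2 kHz = 2.2 kHz.
28.2 kHz mod fs = 1.2 kHz.
1.2 kHz ≤ fs/2 = 2.7 kHz, appears at 1.2 kHz.
8.2 kHz mod fs = 2.8 kHz.
2.8 kHz > fs/2 = 2.7 kHz, folds to fs − 2.8 kHz = 2.6 kHz.
6.6 kHz mod fs = 1.2 kHz.
1.2 kHz ≤ fs/2 = 2.7 kHz, appears at 1.2 kHz.
Distinct values: {1.2 kHz, 2.2 kHz, 2.6 kHz} → 3.

3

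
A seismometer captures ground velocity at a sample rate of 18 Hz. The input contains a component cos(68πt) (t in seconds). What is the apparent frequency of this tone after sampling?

2 Hz

ω = 68π rad/s → f = ω/(2π) = 34 Hz.
34 Hz mod fs = 16 Hz.
16 Hz > fs/2 = 9 Hz, folds to fs − 16 Hz = 2 Hz.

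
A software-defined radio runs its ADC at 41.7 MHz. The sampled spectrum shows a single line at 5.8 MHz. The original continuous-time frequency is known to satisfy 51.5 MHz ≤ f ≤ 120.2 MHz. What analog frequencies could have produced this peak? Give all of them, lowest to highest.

Frequencies that alias to 5.8 MHz are k·fs ± 5.8 MHz for integer k ≥ 0.
k=0: 5.8 MHz.
k=1: 35.9 MHz, 47.5 MHz.
k=2: 77.6 MHz, 89.2 MHz.
k=3: 119.3 MHz, 130.9 MHz.
k=4: 161 MHz, 172.6 MHz.
Within [51.5 MHz, 120.2 MHz]: 77.6 MHz, 89.2 MHz, 119.3 MHz.

77.6 MHz, 89.2 MHz, 119.3 MHz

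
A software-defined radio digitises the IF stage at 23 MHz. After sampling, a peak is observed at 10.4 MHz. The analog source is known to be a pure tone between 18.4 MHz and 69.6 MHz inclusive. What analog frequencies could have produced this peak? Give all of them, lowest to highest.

33.4 MHz, 35.6 MHz, 56.4 MHz, 58.6 MHz

Frequencies that alias to 10.4 MHz are k·fs ± 10.4 MHz for integer k ≥ 0.
k=0: 10.4 MHz.
k=1: 12.6 MHz, 33.4 MHz.
k=2: 35.6 MHz, 56.4 MHz.
k=3: 58.6 MHz, 79.4 MHz.
k=4: 81.6 MHz, 102.4 MHz.
Within [18.4 MHz, 69.6 MHz]: 33.4 MHz, 35.6 MHz, 56.4 MHz, 58.6 MHz.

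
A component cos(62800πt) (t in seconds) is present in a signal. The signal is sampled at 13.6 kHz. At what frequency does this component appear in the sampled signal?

4.2 kHz

ω = 62800π rad/s → f = ω/(2π) = 31400 Hz = 31.4 kHz.
31.4 kHz mod fs = 4.2 kHz.
4.2 kHz ≤ fs/2 = 6.8 kHz, appears at 4.2 kHz.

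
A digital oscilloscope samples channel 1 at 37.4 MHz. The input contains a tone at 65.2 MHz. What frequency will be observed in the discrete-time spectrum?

9.6 MHz

65.2 MHz mod fs = 27.8 MHz.
27.8 MHz > fs/2 = 18.7 MHz, folds to fs − 27.8 MHz = 9.6 MHz.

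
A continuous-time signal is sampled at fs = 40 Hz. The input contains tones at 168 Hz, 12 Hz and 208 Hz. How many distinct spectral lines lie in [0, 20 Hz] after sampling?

fs/2 = 20 Hz.
168 Hz mod fs = 8 Hz.
8 Hz ≤ fs/2 = 20 Hz, appears at 8 Hz.
12 Hz ≤ fs/2 = 20 Hz, passes unchanged.
208 Hz mod fs = 8 Hz.
8 Hz ≤ fs/2 = 20 Hz, appears at 8 Hz.
Distinct values: {8 Hz, 12 Hz} → 2.

2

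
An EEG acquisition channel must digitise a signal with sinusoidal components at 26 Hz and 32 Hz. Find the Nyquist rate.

64 Hz

Highest-frequency component: 32 Hz.
Nyquist rate = 2 × 32 Hz = 64 Hz.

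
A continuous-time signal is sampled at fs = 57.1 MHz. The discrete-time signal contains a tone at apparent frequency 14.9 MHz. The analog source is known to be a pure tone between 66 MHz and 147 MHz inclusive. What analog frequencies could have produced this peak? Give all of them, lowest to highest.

72 MHz, 99.3 MHz, 129.1 MHz

Frequencies that alias to 14.9 MHz are k·fs ± 14.9 MHz for integer k ≥ 0.
k=0: 14.9 MHz.
k=1: 42.2 MHz, 72 MHz.
k=2: 99.3 MHz, 129.1 MHz.
k=3: 156.4 MHz, 186.2 MHz.
Within [66 MHz, 147 MHz]: 72 MHz, 99.3 MHz, 129.1 MHz.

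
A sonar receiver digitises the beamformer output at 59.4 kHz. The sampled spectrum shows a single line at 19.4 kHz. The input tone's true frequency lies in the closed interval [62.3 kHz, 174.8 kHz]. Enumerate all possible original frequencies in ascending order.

78.8 kHz, 99.4 kHz, 138.2 kHz, 158.8 kHz

Frequencies that alias to 19.4 kHz are k·fs ± 19.4 kHz for integer k ≥ 0.
k=0: 19.4 kHz.
k=1: 40 kHz, 78.8 kHz.
k=2: 99.4 kHz, 138.2 kHz.
k=3: 158.8 kHz, 197.6 kHz.
k=4: 218.2 kHz, 257 kHz.
Within [62.3 kHz, 174.8 kHz]: 78.8 kHz, 99.4 kHz, 138.2 kHz, 158.8 kHz.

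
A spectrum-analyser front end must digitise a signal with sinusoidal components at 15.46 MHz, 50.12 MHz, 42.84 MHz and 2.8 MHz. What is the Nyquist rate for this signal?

100.24 MHz

Highest-frequency component: 50.12 MHz.
Nyquist rate = 2 × 50.12 MHz = 100.24 MHz.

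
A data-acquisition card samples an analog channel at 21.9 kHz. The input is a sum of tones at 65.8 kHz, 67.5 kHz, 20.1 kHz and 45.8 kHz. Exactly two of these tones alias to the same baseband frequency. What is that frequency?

fs/2 = 10.95 kHz.
65.8 kHz mod fs = 0.1 kHz.
0.1 kHz ≤ fs/2 = 10.95 kHz, appears at 0.1 kHz.
67.5 kHz mod fs = 1.8 kHz.
1.8 kHz ≤ fs/2 = 10.95 kHz, appears at 1.8 kHz.
20.1 kHz > fs/2 = 10.95 kHz, folds to fs − 20.1 kHz = 1.8 kHz.
45.8 kHz mod fs = 2 kHz.
2 kHz ≤ fs/2 = 10.95 kHz, appears at 2 kHz.
20.1 kHz and 67.5 kHz both map to 1.8 kHz.

1.8 kHz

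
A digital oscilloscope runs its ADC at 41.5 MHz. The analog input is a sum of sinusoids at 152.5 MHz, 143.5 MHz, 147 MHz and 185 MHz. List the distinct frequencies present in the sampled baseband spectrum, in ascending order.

13.5 MHz, 19 MHz

fs/2 = 20.75 MHz.
152.5 MHz mod fs = 28 MHz.
28 MHz > fs/2 = 20.75 MHz, folds to fs − 28 MHz = 13.5 MHz.
143.5 MHz mod fs = 19 MHz.
19 MHz ≤ fs/2 = 20.75 MHz, appears at 19 MHz.
147 MHz mod fs = 22.5 MHz.
22.5 MHz > fs/2 = 20.75 MHz, folds to fs − 22.5 MHz = 19 MHz.
185 MHz mod fs = 19 MHz.
19 MHz ≤ fs/2 = 20.75 MHz, appears at 19 MHz.
Distinct values: {13.5 MHz, 19 MHz}.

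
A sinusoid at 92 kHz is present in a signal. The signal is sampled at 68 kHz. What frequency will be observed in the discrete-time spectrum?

24 kHz

92 kHz mod fs = 24 kHz.
24 kHz ≤ fs/2 = 34 kHz, appears at 24 kHz.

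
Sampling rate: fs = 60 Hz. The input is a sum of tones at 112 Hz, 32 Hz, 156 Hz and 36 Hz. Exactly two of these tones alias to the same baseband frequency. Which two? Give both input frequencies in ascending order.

36 Hz, 156 Hz

fs/2 = 30 Hz.
112 Hz mod fs = 52 Hz.
52 Hz > fs/2 = 30 Hz, folds to fs − 52 Hz = 8 Hz.
32 Hz > fs/2 = 30 Hz, folds to fs − 32 Hz = 28 Hz.
156 Hz mod fs = 36 Hz.
36 Hz > fs/2 = 30 Hz, folds to fs − 36 Hz = 24 Hz.
36 Hz > fs/2 = 30 Hz, folds to fs − 36 Hz = 24 Hz.
36 Hz and 156 Hz both map to 24 Hz.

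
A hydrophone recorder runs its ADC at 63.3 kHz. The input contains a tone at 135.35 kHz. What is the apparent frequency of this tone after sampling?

135.35 kHz mod fs = 8.75 kHz.
8.75 kHz ≤ fs/2 = 31.65 kHz, appears at 8.75 kHz.

8.75 kHz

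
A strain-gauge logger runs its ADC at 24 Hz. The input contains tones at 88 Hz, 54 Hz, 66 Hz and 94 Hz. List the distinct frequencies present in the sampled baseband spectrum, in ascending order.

2 Hz, 6 Hz, 8 Hz

fs/2 = 12 Hz.
88 Hz mod fs = 16 Hz.
16 Hz > fs/2 = 12 Hz, folds to fs − 16 Hz = 8 Hz.
54 Hz mod fs = 6 Hz.
6 Hz ≤ fs/2 = 12 Hz, appears at 6 Hz.
66 Hz mod fs = 18 Hz.
18 Hz > fs/2 = 12 Hz, folds to fs − 18 Hz = 6 Hz.
94 Hz mod fs = 22 Hz.
22 Hz > fs/2 = 12 Hz, folds to fs − 22 Hz = 2 Hz.
Distinct values: {2 Hz, 6 Hz, 8 Hz}.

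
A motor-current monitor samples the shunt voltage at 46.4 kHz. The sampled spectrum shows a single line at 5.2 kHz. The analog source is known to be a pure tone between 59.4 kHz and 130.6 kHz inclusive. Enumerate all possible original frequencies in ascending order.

87.6 kHz, 98 kHz

Frequencies that alias to 5.2 kHz are k·fs ± 5.2 kHz for integer k ≥ 0.
k=0: 5.2 kHz.
k=1: 41.2 kHz, 51.6 kHz.
k=2: 87.6 kHz, 98 kHz.
k=3: 134 kHz, 144.4 kHz.
Within [59.4 kHz, 130.6 kHz]: 87.6 kHz, 98 kHz.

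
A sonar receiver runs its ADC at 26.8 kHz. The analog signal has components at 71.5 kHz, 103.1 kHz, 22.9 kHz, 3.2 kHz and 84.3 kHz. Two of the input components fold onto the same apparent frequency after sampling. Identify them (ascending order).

22.9 kHz, 84.3 kHz

fs/2 = 13.4 kHz.
71.5 kHz mod fs = 17.9 kHz.
17.9 kHz > fs/2 = 13.4 kHz, folds to fs − 17.9 kHz = 8.9 kHz.
103.1 kHz mod fs = 22.7 kHz.
22.7 kHz > fs/2 = 13.4 kHz, folds to fs − 22.7 kHz = 4.1 kHz.
22.9 kHz > fs/2 = 13.4 kHz, folds to fs − 22.9 kHz = 3.9 kHz.
3.2 kHz ≤ fs/2 = 13.4 kHz, passes unchanged.
84.3 kHz mod fs = 3.9 kHz.
3.9 kHz ≤ fs/2 = 13.4 kHz, appears at 3.9 kHz.
22.9 kHz and 84.3 kHz both map to 3.9 kHz.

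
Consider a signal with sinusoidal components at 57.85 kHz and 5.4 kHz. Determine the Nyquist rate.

Highest-frequency component: 57.85 kHz.
Nyquist rate = 2 × 57.85 kHz = 115.7 kHz.

115.7 kHz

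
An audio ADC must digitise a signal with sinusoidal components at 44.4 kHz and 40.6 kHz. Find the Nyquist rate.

Highest-frequency component: 44.4 kHz.
Nyquist rate = 2 × 44.4 kHz = 88.8 kHz.

88.8 kHz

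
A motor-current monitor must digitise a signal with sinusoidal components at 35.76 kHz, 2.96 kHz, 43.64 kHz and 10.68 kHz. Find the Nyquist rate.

Highest-frequency component: 43.64 kHz.
Nyquist rate = 2 × 43.64 kHz = 87.28 kHz.

87.28 kHz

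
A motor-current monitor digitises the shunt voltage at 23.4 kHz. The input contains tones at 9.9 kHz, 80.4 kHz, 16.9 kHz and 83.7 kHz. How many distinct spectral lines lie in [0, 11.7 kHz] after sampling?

3

fs/2 = 11.7 kHz.
9.9 kHz ≤ fs/2 = 11.7 kHz, passes unchanged.
80.4 kHz mod fs = 10.2 kHz.
10.2 kHz ≤ fs/2 = 11.7 kHz, appears at 10.2 kHz.
16.9 kHz > fs/2 = 11.7 kHz, folds to fs − 16.9 kHz = 6.5 kHz.
83.7 kHz mod fs = 13.5 kHz.
13.5 kHz > fs/2 = 11.7 kHz, folds to fs − 13.5 kHz = 9.9 kHz.
Distinct values: {6.5 kHz, 9.9 kHz, 10.2 kHz} → 3.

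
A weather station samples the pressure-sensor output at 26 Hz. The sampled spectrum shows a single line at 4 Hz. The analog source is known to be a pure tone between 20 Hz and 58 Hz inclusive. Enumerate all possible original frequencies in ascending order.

22 Hz, 30 Hz, 48 Hz, 56 Hz

Frequencies that alias to 4 Hz are k·fs ± 4 Hz for integer k ≥ 0.
k=0: 4 Hz.
k=1: 22 Hz, 30 Hz.
k=2: 48 Hz, 56 Hz.
k=3: 74 Hz, 82 Hz.
Within [20 Hz, 58 Hz]: 22 Hz, 30 Hz, 48 Hz, 56 Hz.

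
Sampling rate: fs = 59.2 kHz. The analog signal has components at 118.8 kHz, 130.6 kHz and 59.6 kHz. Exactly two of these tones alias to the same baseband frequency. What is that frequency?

fs/2 = 29.6 kHz.
118.8 kHz mod fs = 0.4 kHz.
0.4 kHz ≤ fs/2 = 29.6 kHz, appears at 0.4 kHz.
130.6 kHz mod fs = 12.2 kHz.
12.2 kHz ≤ fs/2 = 29.6 kHz, appears at 12.2 kHz.
59.6 kHz mod fs = 0.4 kHz.
0.4 kHz ≤ fs/2 = 29.6 kHz, appears at 0.4 kHz.
59.6 kHz and 118.8 kHz both map to 0.4 kHz.

0.4 kHz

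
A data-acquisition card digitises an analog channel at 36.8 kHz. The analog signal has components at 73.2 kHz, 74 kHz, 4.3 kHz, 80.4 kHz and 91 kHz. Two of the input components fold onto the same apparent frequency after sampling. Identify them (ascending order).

73.2 kHz, 74 kHz

fs/2 = 18.4 kHz.
73.2 kHz mod fs = 36.4 kHz.
36.4 kHz > fs/2 = 18.4 kHz, folds to fs − 36.4 kHz = 0.4 kHz.
74 kHz mod fs = 0.4 kHz.
0.4 kHz ≤ fs/2 = 18.4 kHz, appears at 0.4 kHz.
4.3 kHz ≤ fs/2 = 18.4 kHz, passes unchanged.
80.4 kHz mod fs = 6.8 kHz.
6.8 kHz ≤ fs/2 = 18.4 kHz, appears at 6.8 kHz.
91 kHz mod fs = 17.4 kHz.
17.4 kHz ≤ fs/2 = 18.4 kHz, appears at 17.4 kHz.
73.2 kHz and 74 kHz both map to 0.4 kHz.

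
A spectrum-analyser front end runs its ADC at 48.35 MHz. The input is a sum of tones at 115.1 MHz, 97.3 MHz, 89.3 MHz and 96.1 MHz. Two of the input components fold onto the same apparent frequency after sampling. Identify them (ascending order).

96.1 MHz, 97.3 MHz

fs/2 = 24.175 MHz.
115.1 MHz mod fs = 18.4 MHz.
18.4 MHz ≤ fs/2 = 24.175 MHz, appears at 18.4 MHz.
97.3 MHz mod fs = 0.6 MHz.
0.6 MHz ≤ fs/2 = 24.175 MHz, appears at 0.6 MHz.
89.3 MHz mod fs = 40.95 MHz.
40.95 MHz > fs/2 = 24.175 MHz, folds to fs − 40.95 MHz = 7.4 MHz.
96.1 MHz mod fs = 47.75 MHz.
47.75 MHz > fs/2 = 24.175 MHz, folds to fs − 47.75 MHz = 0.6 MHz.
96.1 MHz and 97.3 MHz both map to 0.6 MHz.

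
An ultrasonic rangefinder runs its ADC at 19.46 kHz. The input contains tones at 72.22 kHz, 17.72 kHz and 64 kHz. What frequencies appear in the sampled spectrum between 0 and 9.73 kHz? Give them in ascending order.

fs/2 = 9.73 kHz.
72.22 kHz mod fs = 13.84 kHz.
13.84 kHz > fs/2 = 9.73 kHz, folds to fs − 13.84 kHz = 5.62 kHz.
17.72 kHz > fs/2 = 9.73 kHz, folds to fs − 17.72 kHz = 1.74 kHz.
64 kHz mod fs = 5.62 kHz.
5.62 kHz ≤ fs/2 = 9.73 kHz, appears at 5.62 kHz.
Distinct values: {1.74 kHz, 5.62 kHz}.

1.74 kHz, 5.62 kHz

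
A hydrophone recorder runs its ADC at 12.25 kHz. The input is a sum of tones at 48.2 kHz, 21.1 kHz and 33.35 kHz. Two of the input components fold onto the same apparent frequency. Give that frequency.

3.4 kHz

fs/2 = 6.125 kHz.
48.2 kHz mod fs = 11.45 kHz.
11.45 kHz > fs/2 = 6.125 kHz, folds to fs − 11.45 kHz = 0.8 kHz.
21.1 kHz mod fs = 8.85 kHz.
8.85 kHz > fs/2 = 6.125 kHz, folds to fs − 8.85 kHz = 3.4 kHz.
33.35 kHz mod fs = 8.85 kHz.
8.85 kHz > fs/2 = 6.125 kHz, folds to fs − 8.85 kHz = 3.4 kHz.
21.1 kHz and 33.35 kHz both map to 3.4 kHz.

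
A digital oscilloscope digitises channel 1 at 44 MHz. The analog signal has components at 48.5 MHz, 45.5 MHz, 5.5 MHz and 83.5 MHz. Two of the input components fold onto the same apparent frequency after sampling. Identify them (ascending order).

fs/2 = 22 MHz.
48.5 MHz mod fs = 4.5 MHz.
4.5 MHz ≤ fs/2 = 22 MHz, appears at 4.5 MHz.
45.5 MHz mod fs = 1.5 MHz.
1.5 MHz ≤ fs/2 = 22 MHz, appears at 1.5 MHz.
5.5 MHz ≤ fs/2 = 22 MHz, passes unchanged.
83.5 MHz mod fs = 39.5 MHz.
39.5 MHz > fs/2 = 22 MHz, folds to fs − 39.5 MHz = 4.5 MHz.
48.5 MHz and 83.5 MHz both map to 4.5 MHz.

48.5 MHz, 83.5 MHz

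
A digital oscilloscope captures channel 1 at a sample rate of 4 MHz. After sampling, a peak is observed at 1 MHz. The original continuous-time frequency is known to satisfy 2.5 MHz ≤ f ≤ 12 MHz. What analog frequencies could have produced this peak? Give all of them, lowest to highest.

3 MHz, 5 MHz, 7 MHz, 9 MHz, 11 MHz

Frequencies that alias to 1 MHz are k·fs ± 1 MHz for integer k ≥ 0.
k=0: 1 MHz.
k=1: 3 MHz, 5 MHz.
k=2: 7 MHz, 9 MHz.
k=3: 11 MHz, 13 MHz.
k=4: 15 MHz, 17 MHz.
Within [2.5 MHz, 12 MHz]: 3 MHz, 5 MHz, 7 MHz, 9 MHz, 11 MHz.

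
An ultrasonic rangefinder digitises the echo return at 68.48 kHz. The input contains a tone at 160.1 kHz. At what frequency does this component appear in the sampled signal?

160.1 kHz mod fs = 23.14 kHz.
23.14 kHz ≤ fs/2 = 34.24 kHz, appears at 23.14 kHz.

23.14 kHz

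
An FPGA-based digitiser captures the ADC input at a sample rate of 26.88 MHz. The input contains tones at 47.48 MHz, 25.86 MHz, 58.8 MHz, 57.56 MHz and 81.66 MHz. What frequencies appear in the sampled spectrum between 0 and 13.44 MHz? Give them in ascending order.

fs/2 = 13.44 MHz.
47.48 MHz mod fs = 20.6 MHz.
20.6 MHz > fs/2 = 13.44 MHz, folds to fs − 20.6 MHz = 6.28 MHz.
25.86 MHz > fs/2 = 13.44 MHz, folds to fs − 25.86 MHz = 1.02 MHz.
58.8 MHz mod fs = 5.04 MHz.
5.04 MHz ≤ fs/2 = 13.44 MHz, appears at 5.04 MHz.
57.56 MHz mod fs = 3.8 MHz.
3.8 MHz ≤ fs/2 = 13.44 MHz, appears at 3.8 MHz.
81.66 MHz mod fs = 1.02 MHz.
1.02 MHz ≤ fs/2 = 13.44 MHz, appears at 1.02 MHz.
Distinct values: {1.02 MHz, 3.8 MHz, 5.04 MHz, 6.28 MHz}.

1.02 MHz, 3.8 MHz, 5.04 MHz, 6.28 MHz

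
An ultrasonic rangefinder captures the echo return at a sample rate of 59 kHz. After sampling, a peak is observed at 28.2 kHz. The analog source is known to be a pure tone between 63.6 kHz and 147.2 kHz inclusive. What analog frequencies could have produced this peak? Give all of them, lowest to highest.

87.2 kHz, 89.8 kHz, 146.2 kHz

Frequencies that alias to 28.2 kHz are k·fs ± 28.2 kHz for integer k ≥ 0.
k=0: 28.2 kHz.
k=1: 30.8 kHz, 87.2 kHz.
k=2: 89.8 kHz, 146.2 kHz.
k=3: 148.8 kHz, 205.2 kHz.
Within [63.6 kHz, 147.2 kHz]: 87.2 kHz, 89.8 kHz, 146.2 kHz.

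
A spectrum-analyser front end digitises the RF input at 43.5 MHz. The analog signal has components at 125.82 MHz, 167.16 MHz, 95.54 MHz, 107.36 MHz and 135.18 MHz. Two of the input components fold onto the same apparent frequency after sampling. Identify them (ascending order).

125.82 MHz, 135.18 MHz

fs/2 = 21.75 MHz.
125.82 MHz mod fs = 38.82 MHz.
38.82 MHz > fs/2 = 21.75 MHz, folds to fs − 38.82 MHz = 4.68 MHz.
167.16 MHz mod fs = 36.66 MHz.
36.66 MHz > fs/2 = 21.75 MHz, folds to fs − 36.66 MHz = 6.84 MHz.
95.54 MHz mod fs = 8.54 MHz.
8.54 MHz ≤ fs/2 = 21.75 MHz, appears at 8.54 MHz.
107.36 MHz mod fs = 20.36 MHz.
20.36 MHz ≤ fs/2 = 21.75 MHz, appears at 20.36 MHz.
135.18 MHz mod fs = 4.68 MHz.
4.68 MHz ≤ fs/2 = 21.75 MHz, appears at 4.68 MHz.
125.82 MHz and 135.18 MHz both map to 4.68 MHz.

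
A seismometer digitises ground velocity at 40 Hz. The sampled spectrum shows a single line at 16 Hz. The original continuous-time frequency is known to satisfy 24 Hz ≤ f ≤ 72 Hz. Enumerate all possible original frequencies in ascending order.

Frequencies that alias to 16 Hz are k·fs ± 16 Hz for integer k ≥ 0.
k=0: 16 Hz.
k=1: 24 Hz, 56 Hz.
k=2: 64 Hz, 96 Hz.
k=3: 104 Hz, 136 Hz.
Within [24 Hz, 72 Hz]: 24 Hz, 56 Hz, 64 Hz.

24 Hz, 56 Hz, 64 Hz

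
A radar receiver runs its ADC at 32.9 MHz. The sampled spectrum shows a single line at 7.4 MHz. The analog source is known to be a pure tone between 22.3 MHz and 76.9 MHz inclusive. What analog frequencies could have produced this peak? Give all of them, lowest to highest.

Frequencies that alias to 7.4 MHz are k·fs ± 7.4 MHz for integer k ≥ 0.
k=0: 7.4 MHz.
k=1: 25.5 MHz, 40.3 MHz.
k=2: 58.4 MHz, 73.2 MHz.
k=3: 91.3 MHz, 106.1 MHz.
Within [22.3 MHz, 76.9 MHz]: 25.5 MHz, 40.3 MHz, 58.4 MHz, 73.2 MHz.

25.5 MHz, 40.3 MHz, 58.4 MHz, 73.2 MHz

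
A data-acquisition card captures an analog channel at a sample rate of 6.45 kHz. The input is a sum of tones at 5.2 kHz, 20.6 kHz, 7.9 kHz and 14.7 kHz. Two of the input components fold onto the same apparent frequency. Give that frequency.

1.25 kHz

fs/2 = 3.225 kHz.
5.2 kHz > fs/2 = 3.225 kHz, folds to fs − 5.2 kHz = 1.25 kHz.
20.6 kHz mod fs = 1.25 kHz.
1.25 kHz ≤ fs/2 = 3.225 kHz, appears at 1.25 kHz.
7.9 kHz mod fs = 1.45 kHz.
1.45 kHz ≤ fs/2 = 3.225 kHz, appears at 1.45 kHz.
14.7 kHz mod fs = 1.8 kHz.
1.8 kHz ≤ fs/2 = 3.225 kHz, appears at 1.8 kHz.
5.2 kHz and 20.6 kHz both map to 1.25 kHz.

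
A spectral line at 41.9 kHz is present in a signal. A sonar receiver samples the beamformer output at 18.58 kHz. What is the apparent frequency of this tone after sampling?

4.74 kHz

41.9 kHz mod fs = 4.74 kHz.
4.74 kHz ≤ fs/2 = 9.29 kHz, appears at 4.74 kHz.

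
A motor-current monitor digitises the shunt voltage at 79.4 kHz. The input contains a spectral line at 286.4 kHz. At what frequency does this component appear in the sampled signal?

31.2 kHz

286.4 kHz mod fs = 48.2 kHz.
48.2 kHz > fs/2 = 39.7 kHz, folds to fs − 48.2 kHz = 31.2 kHz.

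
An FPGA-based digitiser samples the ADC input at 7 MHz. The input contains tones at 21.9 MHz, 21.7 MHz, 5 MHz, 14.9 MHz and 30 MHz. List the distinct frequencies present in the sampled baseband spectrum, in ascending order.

fs/2 = 3.5 MHz.
21.9 MHz mod fs = 0.9 MHz.
0.9 MHz ≤ fs/2 = 3.5 MHz, appears at 0.9 MHz.
21.7 MHz mod fs = 0.7 MHz.
0.7 MHz ≤ fs/2 = 3.5 MHz, appears at 0.7 MHz.
5 MHz > fs/2 = 3.5 MHz, folds to fs − 5 MHz = 2 MHz.
14.9 MHz mod fs = 0.9 MHz.
0.9 MHz ≤ fs/2 = 3.5 MHz, appears at 0.9 MHz.
30 MHz mod fs = 2 MHz.
2 MHz ≤ fs/2 = 3.5 MHz, appears at 2 MHz.
Distinct values: {0.7 MHz, 0.9 MHz, 2 MHz}.

0.7 MHz, 0.9 MHz, 2 MHz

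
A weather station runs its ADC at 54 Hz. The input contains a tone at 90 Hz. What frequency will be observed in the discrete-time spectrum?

18 Hz

90 Hz mod fs = 36 Hz.
36 Hz > fs/2 = 27 Hz, folds to fs − 36 Hz = 18 Hz.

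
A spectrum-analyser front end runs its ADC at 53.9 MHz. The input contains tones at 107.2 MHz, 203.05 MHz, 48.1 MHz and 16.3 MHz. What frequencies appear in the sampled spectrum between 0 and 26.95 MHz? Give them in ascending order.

0.6 MHz, 5.8 MHz, 12.55 MHz, 16.3 MHz

fs/2 = 26.95 MHz.
107.2 MHz mod fs = 53.3 MHz.
53.3 MHz > fs/2 = 26.95 MHz, folds to fs − 53.3 MHz = 0.6 MHz.
203.05 MHz mod fs = 41.35 MHz.
41.35 MHz > fs/2 = 26.95 MHz, folds to fs − 41.35 MHz = 12.55 MHz.
48.1 MHz > fs/2 = 26.95 MHz, folds to fs − 48.1 MHz = 5.8 MHz.
16.3 MHz ≤ fs/2 = 26.95 MHz, passes unchanged.
Distinct values: {0.6 MHz, 5.8 MHz, 12.55 MHz, 16.3 MHz}.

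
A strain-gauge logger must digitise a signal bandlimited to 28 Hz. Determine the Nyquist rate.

Nyquist rate = 2 × 28 Hz = 56 Hz.

56 Hz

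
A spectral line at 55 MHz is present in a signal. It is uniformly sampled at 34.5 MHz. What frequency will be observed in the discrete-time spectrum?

55 MHz mod fs = 20.5 MHz.
20.5 MHz > fs/2 = 17.25 MHz, folds to fs − 20.5 MHz = 14 MHz.

14 MHz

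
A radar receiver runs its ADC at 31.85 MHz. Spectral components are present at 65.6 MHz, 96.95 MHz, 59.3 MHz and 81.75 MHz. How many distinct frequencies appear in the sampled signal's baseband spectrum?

fs/2 = 15.925 MHz.
65.6 MHz mod fs = 1.9 MHz.
1.9 MHz ≤ fs/2 = 15.925 MHz, appears at 1.9 MHz.
96.95 MHz mod fs = 1.4 MHz.
1.4 MHz ≤ fs/2 = 15.925 MHz, appears at 1.4 MHz.
59.3 MHz mod fs = 27.45 MHz.
27.45 MHz > fs/2 = 15.925 MHz, folds to fs − 27.45 MHz = 4.4 MHz.
81.75 MHz mod fs = 18.05 MHz.
18.05 MHz > fs/2 = 15.925 MHz, folds to fs − 18.05 MHz = 13.8 MHz.
Distinct values: {1.4 MHz, 1.9 MHz, 4.4 MHz, 13.8 MHz} → 4.

4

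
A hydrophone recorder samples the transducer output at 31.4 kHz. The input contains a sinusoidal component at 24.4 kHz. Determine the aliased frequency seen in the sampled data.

7 kHz

24.4 kHz > fs/2 = 15.7 kHz, folds to fs − 24.4 kHz = 7 kHz.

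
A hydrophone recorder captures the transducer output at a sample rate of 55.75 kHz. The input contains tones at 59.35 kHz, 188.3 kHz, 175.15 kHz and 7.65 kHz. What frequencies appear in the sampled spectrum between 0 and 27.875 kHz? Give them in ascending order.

fs/2 = 27.875 kHz.
59.35 kHz mod fs = 3.6 kHz.
3.6 kHz ≤ fs/2 = 27.875 kHz, appears at 3.6 kHz.
188.3 kHz mod fs = 21.05 kHz.
21.05 kHz ≤ fs/2 = 27.875 kHz, appears at 21.05 kHz.
175.15 kHz mod fs = 7.9 kHz.
7.9 kHz ≤ fs/2 = 27.875 kHz, appears at 7.9 kHz.
7.65 kHz ≤ fs/2 = 27.875 kHz, passes unchanged.
Distinct values: {3.6 kHz, 7.65 kHz, 7.9 kHz, 21.05 kHz}.

3.6 kHz, 7.65 kHz, 7.9 kHz, 21.05 kHz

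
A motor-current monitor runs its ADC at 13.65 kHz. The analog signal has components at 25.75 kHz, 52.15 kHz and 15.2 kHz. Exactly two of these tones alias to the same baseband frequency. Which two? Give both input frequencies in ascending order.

15.2 kHz, 25.75 kHz

fs/2 = 6.825 kHz.
25.75 kHz mod fs = 12.1 kHz.
12.1 kHz > fs/2 = 6.825 kHz, folds to fs − 12.1 kHz = 1.55 kHz.
52.15 kHz mod fs = 11.2 kHz.
11.2 kHz > fs/2 = 6.825 kHz, folds to fs − 11.2 kHz = 2.45 kHz.
15.2 kHz mod fs = 1.55 kHz.
1.55 kHz ≤ fs/2 = 6.825 kHz, appears at 1.55 kHz.
15.2 kHz and 25.75 kHz both map to 1.55 kHz.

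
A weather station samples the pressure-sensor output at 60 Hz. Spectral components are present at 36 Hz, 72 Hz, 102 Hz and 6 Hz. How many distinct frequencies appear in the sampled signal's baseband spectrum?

fs/2 = 30 Hz.
36 Hz > fs/2 = 30 Hz, folds to fs − 36 Hz = 24 Hz.
72 Hz mod fs = 12 Hz.
12 Hz ≤ fs/2 = 30 Hz, appears at 12 Hz.
102 Hz mod fs = 42 Hz.
42 Hz > fs/2 = 30 Hz, folds to fs − 42 Hz = 18 Hz.
6 Hz ≤ fs/2 = 30 Hz, passes unchanged.
Distinct values: {6 Hz, 12 Hz, 18 Hz, 24 Hz} → 4.

4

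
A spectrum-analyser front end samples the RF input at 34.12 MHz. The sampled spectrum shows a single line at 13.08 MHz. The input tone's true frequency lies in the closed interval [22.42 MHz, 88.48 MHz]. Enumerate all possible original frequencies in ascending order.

47.2 MHz, 55.16 MHz, 81.32 MHz

Frequencies that alias to 13.08 MHz are k·fs ± 13.08 MHz for integer k ≥ 0.
k=0: 13.08 MHz.
k=1: 21.04 MHz, 47.2 MHz.
k=2: 55.16 MHz, 81.32 MHz.
k=3: 89.28 MHz, 115.44 MHz.
Within [22.42 MHz, 88.48 MHz]: 47.2 MHz, 55.16 MHz, 81.32 MHz.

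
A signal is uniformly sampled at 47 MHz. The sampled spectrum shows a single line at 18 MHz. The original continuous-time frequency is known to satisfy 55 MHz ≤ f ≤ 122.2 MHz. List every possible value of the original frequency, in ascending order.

Frequencies that alias to 18 MHz are k·fs ± 18 MHz for integer k ≥ 0.
k=0: 18 MHz.
k=1: 29 MHz, 65 MHz.
k=2: 76 MHz, 112 MHz.
k=3: 123 MHz, 159 MHz.
Within [55 MHz, 122.2 MHz]: 65 MHz, 76 MHz, 112 MHz.

65 MHz, 76 MHz, 112 MHz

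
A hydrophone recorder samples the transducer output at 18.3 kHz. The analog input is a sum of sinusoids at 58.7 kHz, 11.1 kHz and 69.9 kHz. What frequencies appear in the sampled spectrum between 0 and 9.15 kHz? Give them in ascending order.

fs/2 = 9.15 kHz.
58.7 kHz mod fs = 3.8 kHz.
3.8 kHz ≤ fs/2 = 9.15 kHz, appears at 3.8 kHz.
11.1 kHz > fs/2 = 9.15 kHz, folds to fs − 11.1 kHz = 7.2 kHz.
69.9 kHz mod fs = 15 kHz.
15 kHz > fs/2 = 9.15 kHz, folds to fs − 15 kHz = 3.3 kHz.
Distinct values: {3.3 kHz, 3.8 kHz, 7.2 kHz}.

3.3 kHz, 3.8 kHz, 7.2 kHz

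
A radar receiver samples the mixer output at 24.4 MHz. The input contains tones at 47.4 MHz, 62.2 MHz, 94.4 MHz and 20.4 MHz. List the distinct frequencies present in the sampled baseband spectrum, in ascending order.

1.4 MHz, 3.2 MHz, 4 MHz, 11 MHz

fs/2 = 12.2 MHz.
47.4 MHz mod fs = 23 MHz.
23 MHz > fs/2 = 12.2 MHz, folds to fs − 23 MHz = 1.4 MHz.
62.2 MHz mod fs = 13.4 MHz.
13.4 MHz > fs/2 = 12.2 MHz, folds to fs − 13.4 MHz = 11 MHz.
94.4 MHz mod fs = 21.2 MHz.
21.2 MHz > fs/2 = 12.2 MHz, folds to fs − 21.2 MHz = 3.2 MHz.
20.4 MHz > fs/2 = 12.2 MHz, folds to fs − 20.4 MHz = 4 MHz.
Distinct values: {1.4 MHz, 3.2 MHz, 4 MHz, 11 MHz}.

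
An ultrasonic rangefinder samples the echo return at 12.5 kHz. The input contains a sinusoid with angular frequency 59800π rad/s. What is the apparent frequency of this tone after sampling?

ω = 59800π rad/s → f = ω/(2π) = 29900 Hz = 29.9 kHz.
29.9 kHz mod fs = 4.9 kHz.
4.9 kHz ≤ fs/2 = 6.25 kHz, appears at 4.9 kHz.

4.9 kHz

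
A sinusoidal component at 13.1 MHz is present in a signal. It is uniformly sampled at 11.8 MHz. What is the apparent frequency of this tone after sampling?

13.1 MHz mod fs = 1.3 MHz.
1.3 MHz ≤ fs/2 = 5.9 MHz, appears at 1.3 MHz.

1.3 MHz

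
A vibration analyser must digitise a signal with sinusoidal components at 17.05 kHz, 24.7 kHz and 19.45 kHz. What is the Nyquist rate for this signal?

Highest-frequency component: 24.7 kHz.
Nyquist rate = 2 × 24.7 kHz = 49.4 kHz.

49.4 kHz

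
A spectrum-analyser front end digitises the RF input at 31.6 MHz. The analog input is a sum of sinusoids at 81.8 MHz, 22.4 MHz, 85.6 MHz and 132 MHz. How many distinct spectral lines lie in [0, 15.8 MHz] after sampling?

3

fs/2 = 15.8 MHz.
81.8 MHz mod fs = 18.6 MHz.
18.6 MHz > fs/2 = 15.8 MHz, folds to fs − 18.6 MHz = 13 MHz.
22.4 MHz > fs/2 = 15.8 MHz, folds to fs − 22.4 MHz = 9.2 MHz.
85.6 MHz mod fs = 22.4 MHz.
22.4 MHz > fs/2 = 15.8 MHz, folds to fs − 22.4 MHz = 9.2 MHz.
132 MHz mod fs = 5.6 MHz.
5.6 MHz ≤ fs/2 = 15.8 MHz, appears at 5.6 MHz.
Distinct values: {5.6 MHz, 9.2 MHz, 13 MHz} → 3.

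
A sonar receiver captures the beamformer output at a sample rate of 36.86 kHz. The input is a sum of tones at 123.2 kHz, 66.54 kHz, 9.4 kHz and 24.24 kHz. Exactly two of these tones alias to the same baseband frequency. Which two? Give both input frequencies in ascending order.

fs/2 = 18.43 kHz.
123.2 kHz mod fs = 12.62 kHz.
12.62 kHz ≤ fs/2 = 18.43 kHz, appears at 12.62 kHz.
66.54 kHz mod fs = 29.68 kHz.
29.68 kHz > fs/2 = 18.43 kHz, folds to fs − 29.68 kHz = 7.18 kHz.
9.4 kHz ≤ fs/2 = 18.43 kHz, passes unchanged.
24.24 kHz > fs/2 = 18.43 kHz, folds to fs − 24.24 kHz = 12.62 kHz.
24.24 kHz and 123.2 kHz both map to 12.62 kHz.

24.24 kHz, 123.2 kHz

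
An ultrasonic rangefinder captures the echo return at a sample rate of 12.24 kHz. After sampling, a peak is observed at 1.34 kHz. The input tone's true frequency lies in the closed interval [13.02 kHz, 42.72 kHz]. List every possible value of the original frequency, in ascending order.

Frequencies that alias to 1.34 kHz are k·fs ± 1.34 kHz for integer k ≥ 0.
k=0: 1.34 kHz.
k=1: 10.9 kHz, 13.58 kHz.
k=2: 23.14 kHz, 25.82 kHz.
k=3: 35.38 kHz, 38.06 kHz.
k=4: 47.62 kHz, 50.3 kHz.
Within [13.02 kHz, 42.72 kHz]: 13.58 kHz, 23.14 kHz, 25.82 kHz, 35.38 kHz, 38.06 kHz.

13.58 kHz, 23.14 kHz, 25.82 kHz, 35.38 kHz, 38.06 kHz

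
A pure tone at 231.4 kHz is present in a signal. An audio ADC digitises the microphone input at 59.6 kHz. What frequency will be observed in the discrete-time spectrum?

231.4 kHz mod fs = 52.6 kHz.
52.6 kHz > fs/2 = 29.8 kHz, folds to fs − 52.6 kHz = 7 kHz.

7 kHz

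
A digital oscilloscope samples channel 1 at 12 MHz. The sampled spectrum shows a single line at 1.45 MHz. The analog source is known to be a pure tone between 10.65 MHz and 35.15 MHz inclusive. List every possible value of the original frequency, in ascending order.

13.45 MHz, 22.55 MHz, 25.45 MHz, 34.55 MHz

Frequencies that alias to 1.45 MHz are k·fs ± 1.45 MHz for integer k ≥ 0.
k=0: 1.45 MHz.
k=1: 10.55 MHz, 13.45 MHz.
k=2: 22.55 MHz, 25.45 MHz.
k=3: 34.55 MHz, 37.45 MHz.
k=4: 46.55 MHz, 49.45 MHz.
Within [10.65 MHz, 35.15 MHz]: 13.45 MHz, 22.55 MHz, 25.45 MHz, 34.55 MHz.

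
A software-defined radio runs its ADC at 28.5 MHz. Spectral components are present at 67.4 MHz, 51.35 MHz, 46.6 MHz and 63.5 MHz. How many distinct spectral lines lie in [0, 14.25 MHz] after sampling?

3

fs/2 = 14.25 MHz.
67.4 MHz mod fs = 10.4 MHz.
10.4 MHz ≤ fs/2 = 14.25 MHz, appears at 10.4 MHz.
51.35 MHz mod fs = 22.85 MHz.
22.85 MHz > fs/2 = 14.25 MHz, folds to fs − 22.85 MHz = 5.65 MHz.
46.6 MHz mod fs = 18.1 MHz.
18.1 MHz > fs/2 = 14.25 MHz, folds to fs − 18.1 MHz = 10.4 MHz.
63.5 MHz mod fs = 6.5 MHz.
6.5 MHz ≤ fs/2 = 14.25 MHz, appears at 6.5 MHz.
Distinct values: {5.65 MHz, 6.5 MHz, 10.4 MHz} → 3.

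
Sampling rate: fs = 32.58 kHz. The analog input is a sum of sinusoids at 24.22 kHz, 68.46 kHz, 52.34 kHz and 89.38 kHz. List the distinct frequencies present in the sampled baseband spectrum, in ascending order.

fs/2 = 16.29 kHz.
24.22 kHz > fs/2 = 16.29 kHz, folds to fs − 24.22 kHz = 8.36 kHz.
68.46 kHz mod fs = 3.3 kHz.
3.3 kHz ≤ fs/2 = 16.29 kHz, appears at 3.3 kHz.
52.34 kHz mod fs = 19.76 kHz.
19.76 kHz > fs/2 = 16.29 kHz, folds to fs − 19.76 kHz = 12.82 kHz.
89.38 kHz mod fs = 24.22 kHz.
24.22 kHz > fs/2 = 16.29 kHz, folds to fs − 24.22 kHz = 8.36 kHz.
Distinct values: {3.3 kHz, 8.36 kHz, 12.82 kHz}.

3.3 kHz, 8.36 kHz, 12.82 kHz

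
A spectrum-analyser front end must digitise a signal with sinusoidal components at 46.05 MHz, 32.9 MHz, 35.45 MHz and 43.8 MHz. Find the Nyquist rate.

Highest-frequency component: 46.05 MHz.
Nyquist rate = 2 × 46.05 MHz = 92.1 MHz.

92.1 MHz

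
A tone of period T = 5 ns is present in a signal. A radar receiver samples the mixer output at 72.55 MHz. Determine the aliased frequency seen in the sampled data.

T = 5 ns → f = 1/T = 200 MHz.
200 MHz mod fs = 54.9 MHz.
54.9 MHz > fs/2 = 36.275 MHz, folds to fs − 54.9 MHz = 17.65 MHz.

17.65 MHz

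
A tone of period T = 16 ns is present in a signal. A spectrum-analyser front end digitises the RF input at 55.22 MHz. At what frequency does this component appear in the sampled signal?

T = 16 ns → f = 1/T = 62.5 MHz.
62.5 MHz mod fs = 7.28 MHz.
7.28 MHz ≤ fs/2 = 27.61 MHz, appears at 7.28 MHz.

7.28 MHz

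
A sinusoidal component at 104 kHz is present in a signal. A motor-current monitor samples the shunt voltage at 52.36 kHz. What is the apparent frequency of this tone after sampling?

104 kHz mod fs = 51.64 kHz.
51.64 kHz > fs/2 = 26.18 kHz, folds to fs − 51.64 kHz = 0.72 kHz.

0.72 kHz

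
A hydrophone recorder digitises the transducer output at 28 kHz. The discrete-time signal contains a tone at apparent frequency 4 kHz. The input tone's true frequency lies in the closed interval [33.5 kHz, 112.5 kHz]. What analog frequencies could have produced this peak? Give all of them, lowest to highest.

Frequencies that alias to 4 kHz are k·fs ± 4 kHz for integer k ≥ 0.
k=0: 4 kHz.
k=1: 24 kHz, 32 kHz.
k=2: 52 kHz, 60 kHz.
k=3: 80 kHz, 88 kHz.
k=4: 108 kHz, 116 kHz.
k=5: 136 kHz, 144 kHz.
Within [33.5 kHz, 112.5 kHz]: 52 kHz, 60 kHz, 80 kHz, 88 kHz, 108 kHz.

52 kHz, 60 kHz, 80 kHz, 88 kHz, 108 kHz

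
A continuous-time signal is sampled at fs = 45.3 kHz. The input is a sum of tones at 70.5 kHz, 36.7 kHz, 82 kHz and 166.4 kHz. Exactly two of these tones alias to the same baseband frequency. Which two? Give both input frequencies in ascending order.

36.7 kHz, 82 kHz

fs/2 = 22.65 kHz.
70.5 kHz mod fs = 25.2 kHz.
25.2 kHz > fs/2 = 22.65 kHz, folds to fs − 25.2 kHz = 20.1 kHz.
36.7 kHz > fs/2 = 22.65 kHz, folds to fs − 36.7 kHz = 8.6 kHz.
82 kHz mod fs = 36.7 kHz.
36.7 kHz > fs/2 = 22.65 kHz, folds to fs − 36.7 kHz = 8.6 kHz.
166.4 kHz mod fs = 30.5 kHz.
30.5 kHz > fs/2 = 22.65 kHz, folds to fs − 30.5 kHz = 14.8 kHz.
36.7 kHz and 82 kHz both map to 8.6 kHz.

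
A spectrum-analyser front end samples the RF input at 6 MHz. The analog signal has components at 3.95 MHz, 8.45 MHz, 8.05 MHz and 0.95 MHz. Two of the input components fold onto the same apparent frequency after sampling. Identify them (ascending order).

3.95 MHz, 8.05 MHz

fs/2 = 3 MHz.
3.95 MHz > fs/2 = 3 MHz, folds to fs − 3.95 MHz = 2.05 MHz.
8.45 MHz mod fs = 2.45 MHz.
2.45 MHz ≤ fs/2 = 3 MHz, appears at 2.45 MHz.
8.05 MHz mod fs = 2.05 MHz.
2.05 MHz ≤ fs/2 = 3 MHz, appears at 2.05 MHz.
0.95 MHz ≤ fs/2 = 3 MHz, passes unchanged.
3.95 MHz and 8.05 MHz both map to 2.05 MHz.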